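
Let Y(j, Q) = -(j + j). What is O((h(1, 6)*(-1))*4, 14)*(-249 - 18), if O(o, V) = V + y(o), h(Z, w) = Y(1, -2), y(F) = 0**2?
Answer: -3738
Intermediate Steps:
Y(j, Q) = -2*j
y(F) = 0
h(Z, w) = -2 (h(Z, w) = -2*1 = -2)
O(o, V) = V (O(o, V) = V + 0 = V)
O((h(1, 6)*(-1))*4, 14)*(-249 - 18) = 14*(-249 - 18) = 14*(-267) = -3738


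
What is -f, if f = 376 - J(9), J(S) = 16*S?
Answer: -232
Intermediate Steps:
f = 232 (f = 376 - 16*9 = 376 - 1*144 = 376 - 144 = 232)
-f = -1*232 = -232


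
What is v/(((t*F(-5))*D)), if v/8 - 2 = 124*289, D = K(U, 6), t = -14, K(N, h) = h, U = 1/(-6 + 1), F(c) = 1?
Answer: -23892/7 ≈ -3413.1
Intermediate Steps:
U = -⅕ (U = 1/(-5) = -⅕ ≈ -0.20000)
D = 6
v = 286704 (v = 16 + 8*(124*289) = 16 + 8*35836 = 16 + 286688 = 286704)
v/(((t*F(-5))*D)) = 286704/((-14*1*6)) = 286704/((-14*6)) = 286704/(-84) = 286704*(-1/84) = -23892/7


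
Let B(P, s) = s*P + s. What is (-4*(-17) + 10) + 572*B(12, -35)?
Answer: -260182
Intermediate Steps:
B(P, s) = s + P*s (B(P, s) = P*s + s = s + P*s)
(-4*(-17) + 10) + 572*B(12, -35) = (-4*(-17) + 10) + 572*(-35*(1 + 12)) = (68 + 10) + 572*(-35*13) = 78 + 572*(-455) = 78 - 260260 = -260182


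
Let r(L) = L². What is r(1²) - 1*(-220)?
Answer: 221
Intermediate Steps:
r(1²) - 1*(-220) = (1²)² - 1*(-220) = 1² + 220 = 1 + 220 = 221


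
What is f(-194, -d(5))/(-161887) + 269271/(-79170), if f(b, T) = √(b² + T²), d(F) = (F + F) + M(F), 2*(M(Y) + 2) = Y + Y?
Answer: -89757/26390 - √37805/161887 ≈ -3.4024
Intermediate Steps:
M(Y) = -2 + Y (M(Y) = -2 + (Y + Y)/2 = -2 + (2*Y)/2 = -2 + Y)
d(F) = -2 + 3*F (d(F) = (F + F) + (-2 + F) = 2*F + (-2 + F) = -2 + 3*F)
f(b, T) = √(T² + b²)
f(-194, -d(5))/(-161887) + 269271/(-79170) = √((-(-2 + 3*5))² + (-194)²)/(-161887) + 269271/(-79170) = √((-(-2 + 15))² + 37636)*(-1/161887) + 269271*(-1/79170) = √((-1*13)² + 37636)*(-1/161887) - 89757/26390 = √((-13)² + 37636)*(-1/161887) - 89757/26390 = √(169 + 37636)*(-1/161887) - 89757/26390 = √37805*(-1/161887) - 89757/26390 = -√37805/161887 - 89757/26390 = -89757/26390 - √37805/161887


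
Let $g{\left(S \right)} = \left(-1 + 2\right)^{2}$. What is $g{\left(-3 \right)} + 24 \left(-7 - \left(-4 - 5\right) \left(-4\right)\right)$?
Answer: $-1031$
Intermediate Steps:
$g{\left(S \right)} = 1$ ($g{\left(S \right)} = 1^{2} = 1$)
$g{\left(-3 \right)} + 24 \left(-7 - \left(-4 - 5\right) \left(-4\right)\right) = 1 + 24 \left(-7 - \left(-4 - 5\right) \left(-4\right)\right) = 1 + 24 \left(-7 - \left(-9\right) \left(-4\right)\right) = 1 + 24 \left(-7 - 36\right) = 1 + 24 \left(-43\right) = 1 - 1032 = -1031$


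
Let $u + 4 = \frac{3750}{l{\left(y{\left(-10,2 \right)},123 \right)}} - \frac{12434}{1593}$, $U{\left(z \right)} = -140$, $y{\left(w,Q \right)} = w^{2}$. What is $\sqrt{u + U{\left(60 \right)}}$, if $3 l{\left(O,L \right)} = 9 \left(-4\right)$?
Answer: $\frac{i \sqrt{523664058}}{1062} \approx 21.548 i$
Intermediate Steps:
$l{\left(O,L \right)} = -12$ ($l{\left(O,L \right)} = \frac{9 \left(-4\right)}{3} = \frac{1}{3} \left(-36\right) = -12$)
$u = - \frac{1033237}{3186}$ ($u = -4 + \left(\frac{3750}{-12} - \frac{12434}{1593}\right) = -4 + \left(3750 \left(- \frac{1}{12}\right) - \frac{12434}{1593}\right) = -4 - \frac{1020493}{3186} = - \frac{1033237}{3186} \approx -324.31$)
$\sqrt{u + U{\left(60 \right)}} = \sqrt{- \frac{1033237}{3186} - 140} = \sqrt{- \frac{1479277}{3186}} = \frac{i \sqrt{523664058}}{1062}$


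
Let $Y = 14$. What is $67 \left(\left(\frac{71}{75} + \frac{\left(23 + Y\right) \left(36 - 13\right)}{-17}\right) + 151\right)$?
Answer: $\frac{8703769}{1275} \approx 6826.5$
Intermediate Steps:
$67 \left(\left(\frac{71}{75} + \frac{\left(23 + Y\right) \left(36 - 13\right)}{-17}\right) + 151\right) = 67 \left(\left(\frac{71}{75} + \frac{\left(23 + 14\right) \left(36 - 13\right)}{-17}\right) + 151\right) = 67 \left(\left(71 \cdot \frac{1}{75} + 37 \cdot 23 \left(- \frac{1}{17}\right)\right) + 151\right) = 67 \left(\left(\frac{71}{75} + 851 \left(- \frac{1}{17}\right)\right) + 151\right) = 67 \left(\left(\frac{71}{75} - \frac{851}{17}\right) + 151\right) = 67 \left(- \frac{62618}{1275} + 151\right) = 67 \cdot \frac{129907}{1275} = \frac{8703769}{1275}$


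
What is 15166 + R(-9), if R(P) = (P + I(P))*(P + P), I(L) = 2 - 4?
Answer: 15364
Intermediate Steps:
I(L) = -2
R(P) = 2*P*(-2 + P) (R(P) = (P - 2)*(P + P) = (-2 + P)*(2*P) = 2*P*(-2 + P))
15166 + R(-9) = 15166 + 2*(-9)*(-2 - 9) = 15166 + 2*(-9)*(-11) = 15166 + 198 = 15364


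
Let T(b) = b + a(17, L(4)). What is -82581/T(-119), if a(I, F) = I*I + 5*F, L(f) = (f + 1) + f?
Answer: -82581/215 ≈ -384.10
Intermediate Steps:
L(f) = 1 + 2*f (L(f) = (1 + f) + f = 1 + 2*f)
a(I, F) = I² + 5*F
T(b) = 334 + b (T(b) = b + (17² + 5*(1 + 2*4)) = b + (289 + 5*(1 + 8)) = b + (289 + 5*9) = b + (289 + 45) = b + 334 = 334 + b)
-82581/T(-119) = -82581/(334 - 119) = -82581/215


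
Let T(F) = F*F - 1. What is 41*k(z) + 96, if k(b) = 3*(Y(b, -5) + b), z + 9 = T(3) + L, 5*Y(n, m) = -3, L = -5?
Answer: -3579/5 ≈ -715.80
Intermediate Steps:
Y(n, m) = -⅗ (Y(n, m) = (⅕)*(-3) = -⅗)
T(F) = -1 + F² (T(F) = F² - 1 = -1 + F²)
z = -6 (z = -9 + ((-1 + 3²) - 5) = -9 + ((-1 + 9) - 5) = -9 + (8 - 5) = -9 + 3 = -6)
k(b) = -9/5 + 3*b (k(b) = 3*(-⅗ + b) = -9/5 + 3*b)
41*k(z) + 96 = 41*(-9/5 + 3*(-6)) + 96 = 41*(-9/5 - 18) + 96 = 41*(-99/5) + 96 = -4059/5 + 96 = -3579/5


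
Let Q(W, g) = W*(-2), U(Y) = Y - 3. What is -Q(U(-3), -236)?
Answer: -12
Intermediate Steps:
U(Y) = -3 + Y
Q(W, g) = -2*W
-Q(U(-3), -236) = -(-2)*(-3 - 3) = -(-2)*(-6) = -1*12 = -12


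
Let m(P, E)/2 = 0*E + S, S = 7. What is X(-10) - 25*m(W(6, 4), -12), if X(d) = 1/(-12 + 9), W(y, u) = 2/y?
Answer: -1051/3 ≈ -350.33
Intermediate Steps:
m(P, E) = 14 (m(P, E) = 2*(0*E + 7) = 2*(0 + 7) = 2*7 = 14)
X(d) = -1/3 (X(d) = 1/(-3) = -1/3)
X(-10) - 25*m(W(6, 4), -12) = -1/3 - 25*14 = -1/3 - 350 = -1051/3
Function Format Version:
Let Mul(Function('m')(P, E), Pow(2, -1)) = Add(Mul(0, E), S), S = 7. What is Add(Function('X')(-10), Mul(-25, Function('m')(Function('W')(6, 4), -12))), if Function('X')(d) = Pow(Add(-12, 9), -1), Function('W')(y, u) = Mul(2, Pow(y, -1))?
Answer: Rational(-1051, 3) ≈ -350.33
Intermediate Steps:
Function('m')(P, E) = 14 (Function('m')(P, E) = Mul(2, Add(Mul(0, E), 7)) = Mul(2, Add(0, 7)) = Mul(2, 7) = 14)
Function('X')(d) = Rational(-1, 3) (Function('X')(d) = Pow(-3, -1) = Rational(-1, 3))
Add(Function('X')(-10), Mul(-25, Function('m')(Function('W')(6, 4), -12))) = Add(Rational(-1, 3), Mul(-25, 14)) = Add(Rational(-1, 3), -350) = Rational(-1051, 3)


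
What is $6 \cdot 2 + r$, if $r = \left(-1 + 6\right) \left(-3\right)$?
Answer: $-3$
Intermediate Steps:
$r = -15$ ($r = 5 \left(-3\right) = -15$)
$6 \cdot 2 + r = 6 \cdot 2 - 15 = 12 - 15 = -3$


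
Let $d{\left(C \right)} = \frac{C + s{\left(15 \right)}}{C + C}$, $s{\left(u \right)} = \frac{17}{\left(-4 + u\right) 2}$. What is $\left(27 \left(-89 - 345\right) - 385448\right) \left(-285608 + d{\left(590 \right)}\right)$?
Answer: $\frac{133851633940199}{1180} \approx 1.1343 \cdot 10^{11}$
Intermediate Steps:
$s{\left(u \right)} = \frac{17}{-8 + 2 u}$
$d{\left(C \right)} = \frac{\frac{17}{22} + C}{2 C}$ ($d{\left(C \right)} = \frac{C + \frac{17}{2 \left(-4 + 15\right)}}{C + C} = \frac{C + \frac{17}{2 \cdot 11}}{2 C} = \left(C + \frac{17}{2} \cdot \frac{1}{11}\right) \frac{1}{2 C} = \left(C + \frac{17}{22}\right) \frac{1}{2 C} = \left(\frac{17}{22} + C\right) \frac{1}{2 C} = \frac{\frac{17}{22} + C}{2 C}$)
$\left(27 \left(-89 - 345\right) - 385448\right) \left(-285608 + d{\left(590 \right)}\right) = \left(27 \left(-89 - 345\right) - 385448\right) \left(-285608 + \frac{17 + 22 \cdot 590}{44 \cdot 590}\right) = \left(27 \left(-434\right) - 385448\right) \left(-285608 + \frac{1}{44} \cdot \frac{1}{590} \left(17 + 12980\right)\right) = \left(-11718 - 385448\right) \left(-285608 + \frac{1}{44} \cdot \frac{1}{590} \cdot 12997\right) = - 397166 \left(-285608 + \frac{12997}{25960}\right) = \left(-397166\right) \left(- \frac{7414370683}{25960}\right) = \frac{133851633940199}{1180}$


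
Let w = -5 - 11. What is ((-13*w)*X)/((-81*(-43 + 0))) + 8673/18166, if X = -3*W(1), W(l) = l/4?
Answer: 9124721/21090726 ≈ 0.43264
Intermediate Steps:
W(l) = l/4 (W(l) = l*(¼) = l/4)
w = -16
X = -¾ (X = -3/4 = -3*¼ = -¾ ≈ -0.75000)
((-13*w)*X)/((-81*(-43 + 0))) + 8673/18166 = (-13*(-16)*(-¾))/((-81*(-43 + 0))) + 8673/18166 = (208*(-¾))/((-81*(-43))) + 8673*(1/18166) = -156/3483 + 8673/18166 = -156*1/3483 + 8673/18166 = -52/1161 + 8673/18166 = 9124721/21090726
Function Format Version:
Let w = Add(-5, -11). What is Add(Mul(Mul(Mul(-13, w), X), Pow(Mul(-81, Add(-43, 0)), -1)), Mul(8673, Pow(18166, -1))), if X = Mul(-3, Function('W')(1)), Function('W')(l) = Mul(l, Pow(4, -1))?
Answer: Rational(9124721, 21090726) ≈ 0.43264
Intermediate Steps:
Function('W')(l) = Mul(Rational(1, 4), l) (Function('W')(l) = Mul(l, Rational(1, 4)) = Mul(Rational(1, 4), l))
w = -16
X = Rational(-3, 4) (X = Mul(-3, Mul(Rational(1, 4), 1)) = Mul(-3, Rational(1, 4)) = Rational(-3, 4) ≈ -0.75000)
Add(Mul(Mul(Mul(-13, w), X), Pow(Mul(-81, Add(-43, 0)), -1)), Mul(8673, Pow(18166, -1))) = Add(Mul(Mul(Mul(-13, -16), Rational(-3, 4)), Pow(Mul(-81, Add(-43, 0)), -1)), Mul(8673, Pow(18166, -1))) = Add(Mul(Mul(208, Rational(-3, 4)), Pow(Mul(-81, -43), -1)), Mul(8673, Rational(1, 18166))) = Add(Mul(-156, Pow(3483, -1)), Rational(8673, 18166)) = Add(Mul(-156, Rational(1, 3483)), Rational(8673, 18166)) = Add(Rational(-52, 1161), Rational(8673, 18166)) = Rational(9124721, 21090726)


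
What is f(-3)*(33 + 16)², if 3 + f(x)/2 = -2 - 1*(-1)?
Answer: -19208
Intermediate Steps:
f(x) = -8 (f(x) = -6 + 2*(-2 - 1*(-1)) = -6 + 2*(-2 + 1) = -6 + 2*(-1) = -6 - 2 = -8)
f(-3)*(33 + 16)² = -8*(33 + 16)² = -8*49² = -8*2401 = -19208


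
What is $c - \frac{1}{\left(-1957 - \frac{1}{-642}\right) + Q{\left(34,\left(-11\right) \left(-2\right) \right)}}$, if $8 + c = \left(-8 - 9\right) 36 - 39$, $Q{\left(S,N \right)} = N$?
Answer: $- \frac{818654629}{1242269} \approx -659.0$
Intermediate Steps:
$c = -659$ ($c = -8 + \left(\left(-8 - 9\right) 36 - 39\right) = -8 - 651 = -659$)
$c - \frac{1}{\left(-1957 - \frac{1}{-642}\right) + Q{\left(34,\left(-11\right) \left(-2\right) \right)}} = -659 - \frac{1}{\left(-1957 - \frac{1}{-642}\right) - -22} = -659 - \frac{1}{\left(-1957 - - \frac{1}{642}\right) + 22} = -659 - \frac{1}{\left(-1957 + \frac{1}{642}\right) + 22} = -659 - \frac{1}{- \frac{1256393}{642} + 22} = -659 - \frac{1}{- \frac{1242269}{642}} = -659 - - \frac{642}{1242269} = -659 + \frac{642}{1242269} = - \frac{818654629}{1242269}$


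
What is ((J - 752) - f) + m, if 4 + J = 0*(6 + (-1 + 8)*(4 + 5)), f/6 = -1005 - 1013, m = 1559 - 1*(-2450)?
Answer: 15361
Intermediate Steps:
m = 4009 (m = 1559 + 2450 = 4009)
f = -12108 (f = 6*(-1005 - 1013) = 6*(-2018) = -12108)
J = -4 (J = -4 + 0*(6 + (-1 + 8)*(4 + 5)) = -4 + 0*(6 + 7*9) = -4 + 0*(6 + 63) = -4 + 0*69 = -4 + 0 = -4)
((J - 752) - f) + m = ((-4 - 752) - 1*(-12108)) + 4009 = (-756 + 12108) + 4009 = 11352 + 4009 = 15361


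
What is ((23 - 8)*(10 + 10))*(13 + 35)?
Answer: 14400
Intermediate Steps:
((23 - 8)*(10 + 10))*(13 + 35) = (15*20)*48 = 300*48 = 14400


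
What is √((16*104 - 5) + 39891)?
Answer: 5*√1662 ≈ 203.84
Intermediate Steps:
√((16*104 - 5) + 39891) = √((1664 - 5) + 39891) = √(1659 + 39891) = √41550 = 5*√1662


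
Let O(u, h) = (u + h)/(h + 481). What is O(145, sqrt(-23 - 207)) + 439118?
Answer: 33898615571/77197 + 112*I*sqrt(230)/77197 ≈ 4.3912e+5 + 0.022003*I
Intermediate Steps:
O(u, h) = (h + u)/(481 + h)
O(145, sqrt(-23 - 207)) + 439118 = (sqrt(-23 - 207) + 145)/(481 + sqrt(-23 - 207)) + 439118 = (sqrt(-230) + 145)/(481 + sqrt(-230)) + 439118 = (I*sqrt(230) + 145)/(481 + I*sqrt(230)) + 439118 = (145 + I*sqrt(230))/(481 + I*sqrt(230)) + 439118 = 439118 + (145 + I*sqrt(230))/(481 + I*sqrt(230))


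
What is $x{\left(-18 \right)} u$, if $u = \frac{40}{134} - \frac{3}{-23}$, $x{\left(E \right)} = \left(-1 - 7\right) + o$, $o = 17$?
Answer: $\frac{5949}{1541} \approx 3.8605$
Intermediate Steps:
$x{\left(E \right)} = 9$ ($x{\left(E \right)} = \left(-1 - 7\right) + 17 = -8 + 17 = 9$)
$u = \frac{661}{1541}$ ($u = 40 \cdot \frac{1}{134} - - \frac{3}{23} = \frac{20}{67} + \frac{3}{23} = \frac{661}{1541} \approx 0.42894$)
$x{\left(-18 \right)} u = 9 \cdot \frac{661}{1541} = \frac{5949}{1541}$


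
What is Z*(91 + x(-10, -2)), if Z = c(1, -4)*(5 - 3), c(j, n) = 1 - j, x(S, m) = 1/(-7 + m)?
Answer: 0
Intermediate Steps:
Z = 0 (Z = (1 - 1*1)*(5 - 3) = (1 - 1)*2 = 0*2 = 0)
Z*(91 + x(-10, -2)) = 0*(91 + 1/(-7 - 2)) = 0*(91 + 1/(-9)) = 0*(91 - 1/9) = 0*(818/9) = 0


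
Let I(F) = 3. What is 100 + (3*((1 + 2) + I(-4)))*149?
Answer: 2782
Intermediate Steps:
100 + (3*((1 + 2) + I(-4)))*149 = 100 + (3*((1 + 2) + 3))*149 = 100 + (3*(3 + 3))*149 = 100 + (3*6)*149 = 100 + 18*149 = 100 + 2682 = 2782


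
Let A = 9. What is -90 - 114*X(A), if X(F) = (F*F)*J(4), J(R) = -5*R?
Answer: 184590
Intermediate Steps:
X(F) = -20*F**2 (X(F) = (F*F)*(-5*4) = F**2*(-20) = -20*F**2)
-90 - 114*X(A) = -90 - (-2280)*9**2 = -90 - (-2280)*81 = -90 - 114*(-1620) = -90 + 184680 = 184590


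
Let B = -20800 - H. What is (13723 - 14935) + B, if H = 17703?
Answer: -39715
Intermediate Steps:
B = -38503 (B = -20800 - 1*17703 = -20800 - 17703 = -38503)
(13723 - 14935) + B = (13723 - 14935) - 38503 = -1212 - 38503 = -39715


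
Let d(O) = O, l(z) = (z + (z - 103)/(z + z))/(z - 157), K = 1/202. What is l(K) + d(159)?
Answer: 230441/1023 ≈ 225.26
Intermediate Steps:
K = 1/202 ≈ 0.0049505
l(z) = (z + (-103 + z)/(2*z))/(-157 + z) (l(z) = (z + (-103 + z)/((2*z)))/(-157 + z) = (z + (-103 + z)*(1/(2*z)))/(-157 + z) = (z + (-103 + z)/(2*z))/(-157 + z))
l(K) + d(159) = (-103 + 1/202 + 2*(1/202)²)/(2*(1/202)*(-157 + 1/202)) + 159 = (½)*202*(-103 + 1/202 + 2*(1/40804))/(-31713/202) + 159 = (½)*202*(-202/31713)*(-103 + 1/202 + 1/20402) + 159 = (½)*202*(-202/31713)*(-1050652/10201) + 159 = 67784/1023 + 159 = 230441/1023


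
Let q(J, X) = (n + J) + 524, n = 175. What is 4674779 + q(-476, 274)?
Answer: 4675002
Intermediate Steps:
q(J, X) = 699 + J (q(J, X) = (175 + J) + 524 = 699 + J)
4674779 + q(-476, 274) = 4674779 + (699 - 476) = 4674779 + 223 = 4675002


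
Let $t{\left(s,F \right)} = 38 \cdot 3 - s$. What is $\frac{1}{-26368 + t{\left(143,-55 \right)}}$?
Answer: $- \frac{1}{26397} \approx -3.7883 \cdot 10^{-5}$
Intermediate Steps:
$t{\left(s,F \right)} = 114 - s$
$\frac{1}{-26368 + t{\left(143,-55 \right)}} = \frac{1}{-26368 + \left(114 - 143\right)} = \frac{1}{-26368 - 29} = \frac{1}{-26397} = - \frac{1}{26397}$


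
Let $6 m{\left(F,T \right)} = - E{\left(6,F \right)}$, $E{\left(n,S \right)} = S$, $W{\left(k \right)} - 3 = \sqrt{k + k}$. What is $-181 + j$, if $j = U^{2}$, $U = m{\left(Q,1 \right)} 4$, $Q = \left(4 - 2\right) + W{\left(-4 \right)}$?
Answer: $- \frac{1561}{9} + \frac{80 i \sqrt{2}}{9} \approx -173.44 + 12.571 i$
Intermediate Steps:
$W{\left(k \right)} = 3 + \sqrt{2} \sqrt{k}$ ($W{\left(k \right)} = 3 + \sqrt{k + k} = 3 + \sqrt{2 k} = 3 + \sqrt{2} \sqrt{k}$)
$Q = 5 + 2 i \sqrt{2}$ ($Q = \left(4 - 2\right) + \left(3 + \sqrt{2} \sqrt{-4}\right) = 2 + \left(3 + \sqrt{2} \cdot 2 i\right) = 2 + \left(3 + 2 i \sqrt{2}\right) = 5 + 2 i \sqrt{2} \approx 5.0 + 2.8284 i$)
$m{\left(F,T \right)} = - \frac{F}{6}$ ($m{\left(F,T \right)} = \frac{\left(-1\right) F}{6} = - \frac{F}{6}$)
$U = - \frac{10}{3} - \frac{4 i \sqrt{2}}{3}$ ($U = - \frac{5 + 2 i \sqrt{2}}{6} \cdot 4 = \left(- \frac{5}{6} - \frac{i \sqrt{2}}{3}\right) 4 = - \frac{10}{3} - \frac{4 i \sqrt{2}}{3} \approx -3.3333 - 1.8856 i$)
$j = \left(- \frac{10}{3} - \frac{4 i \sqrt{2}}{3}\right)^{2} \approx 7.5556 + 12.571 i$
$-181 + j = -181 + \left(\frac{68}{9} + \frac{80 i \sqrt{2}}{9}\right) = - \frac{1561}{9} + \frac{80 i \sqrt{2}}{9}$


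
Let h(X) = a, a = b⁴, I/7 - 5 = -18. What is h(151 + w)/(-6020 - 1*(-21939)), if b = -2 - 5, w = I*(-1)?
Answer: 2401/15919 ≈ 0.15083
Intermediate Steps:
I = -91 (I = 35 + 7*(-18) = 35 - 126 = -91)
w = 91 (w = -91*(-1) = 91)
b = -7
a = 2401 (a = (-7)⁴ = 2401)
h(X) = 2401
h(151 + w)/(-6020 - 1*(-21939)) = 2401/(-6020 - 1*(-21939)) = 2401/(-6020 + 21939) = 2401/15919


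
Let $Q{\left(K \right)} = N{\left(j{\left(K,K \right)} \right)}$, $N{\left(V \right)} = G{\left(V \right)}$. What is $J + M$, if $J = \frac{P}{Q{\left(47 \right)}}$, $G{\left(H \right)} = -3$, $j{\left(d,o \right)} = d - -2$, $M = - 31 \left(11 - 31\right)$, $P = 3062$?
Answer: $- \frac{1202}{3} \approx -400.67$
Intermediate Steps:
$M = 620$ ($M = \left(-31\right) \left(-20\right) = 620$)
$j{\left(d,o \right)} = 2 + d$ ($j{\left(d,o \right)} = d + 2 = 2 + d$)
$N{\left(V \right)} = -3$
$Q{\left(K \right)} = -3$
$J = - \frac{3062}{3}$ ($J = \frac{3062}{-3} = 3062 \left(- \frac{1}{3}\right) = - \frac{3062}{3} \approx -1020.7$)
$J + M = - \frac{3062}{3} + 620 = - \frac{1202}{3}$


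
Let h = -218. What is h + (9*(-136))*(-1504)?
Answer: 1840678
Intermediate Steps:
h + (9*(-136))*(-1504) = -218 + (9*(-136))*(-1504) = -218 - 1224*(-1504) = -218 + 1840896 = 1840678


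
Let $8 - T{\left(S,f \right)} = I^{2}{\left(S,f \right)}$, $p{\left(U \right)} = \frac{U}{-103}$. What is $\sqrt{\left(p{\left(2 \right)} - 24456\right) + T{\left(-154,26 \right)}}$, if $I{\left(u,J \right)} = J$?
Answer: $\frac{i \sqrt{266540722}}{103} \approx 158.51 i$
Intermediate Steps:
$p{\left(U \right)} = - \frac{U}{103}$ ($p{\left(U \right)} = U \left(- \frac{1}{103}\right) = - \frac{U}{103}$)
$T{\left(S,f \right)} = 8 - f^{2}$
$\sqrt{\left(p{\left(2 \right)} - 24456\right) + T{\left(-154,26 \right)}} = \sqrt{\left(\left(- \frac{1}{103}\right) 2 - 24456\right) + \left(8 - 26^{2}\right)} = \sqrt{\left(- \frac{2}{103} - 24456\right) + \left(8 - 676\right)} = \sqrt{- \frac{2518970}{103} + \left(8 - 676\right)} = \sqrt{- \frac{2518970}{103} - 668} = \sqrt{- \frac{2587774}{103}} = \frac{i \sqrt{266540722}}{103}$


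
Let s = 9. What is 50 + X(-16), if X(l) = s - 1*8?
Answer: 51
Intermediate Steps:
X(l) = 1 (X(l) = 9 - 1*8 = 9 - 8 = 1)
50 + X(-16) = 50 + 1 = 51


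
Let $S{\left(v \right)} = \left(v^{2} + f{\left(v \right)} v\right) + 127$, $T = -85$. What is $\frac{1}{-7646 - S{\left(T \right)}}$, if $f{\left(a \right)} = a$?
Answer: $- \frac{1}{22223} \approx -4.4998 \cdot 10^{-5}$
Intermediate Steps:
$S{\left(v \right)} = 127 + 2 v^{2}$ ($S{\left(v \right)} = \left(v^{2} + v v\right) + 127 = \left(v^{2} + v^{2}\right) + 127 = 2 v^{2} + 127 = 127 + 2 v^{2}$)
$\frac{1}{-7646 - S{\left(T \right)}} = \frac{1}{-7646 - \left(127 + 2 \left(-85\right)^{2}\right)} = \frac{1}{-7646 - \left(127 + 2 \cdot 7225\right)} = \frac{1}{-7646 - \left(127 + 14450\right)} = \frac{1}{-7646 - 14577} = \frac{1}{-22223} = - \frac{1}{22223}$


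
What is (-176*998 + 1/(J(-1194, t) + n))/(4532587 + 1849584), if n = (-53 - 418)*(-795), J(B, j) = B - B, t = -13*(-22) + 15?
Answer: -65770515359/2389772020095 ≈ -0.027522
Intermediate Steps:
t = 301 (t = 286 + 15 = 301)
J(B, j) = 0
n = 374445 (n = -471*(-795) = 374445)
(-176*998 + 1/(J(-1194, t) + n))/(4532587 + 1849584) = (-176*998 + 1/(0 + 374445))/(4532587 + 1849584) = (-175648 + 1/374445)/6382171 = (-175648 + 1/374445)*(1/6382171) = -65770515359/374445*1/6382171 = -65770515359/2389772020095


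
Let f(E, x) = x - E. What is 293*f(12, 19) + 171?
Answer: 2222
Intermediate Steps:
293*f(12, 19) + 171 = 293*(19 - 1*12) + 171 = 293*(19 - 12) + 171 = 293*7 + 171 = 2051 + 171 = 2222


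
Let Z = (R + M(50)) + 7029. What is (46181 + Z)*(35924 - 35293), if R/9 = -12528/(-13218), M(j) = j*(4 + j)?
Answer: 77731957382/2203 ≈ 3.5285e+7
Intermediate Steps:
R = 18792/2203 (R = 9*(-12528/(-13218)) = 9*(-12528*(-1/13218)) = 9*(2088/2203) = 18792/2203 ≈ 8.5302)
Z = 21451779/2203 (Z = (18792/2203 + 50*(4 + 50)) + 7029 = (18792/2203 + 50*54) + 7029 = (18792/2203 + 2700) + 7029 = 5966892/2203 + 7029 = 21451779/2203 ≈ 9737.5)
(46181 + Z)*(35924 - 35293) = (46181 + 21451779/2203)*(35924 - 35293) = (123188522/2203)*631 = 77731957382/2203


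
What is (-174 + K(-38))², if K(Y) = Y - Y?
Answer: 30276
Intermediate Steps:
K(Y) = 0
(-174 + K(-38))² = (-174 + 0)² = (-174)² = 30276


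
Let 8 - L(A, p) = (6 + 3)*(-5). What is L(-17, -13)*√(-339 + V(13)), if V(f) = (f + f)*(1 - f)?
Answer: 53*I*√651 ≈ 1352.3*I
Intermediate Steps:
L(A, p) = 53 (L(A, p) = 8 - (6 + 3)*(-5) = 8 - 9*(-5) = 8 - 1*(-45) = 8 + 45 = 53)
V(f) = 2*f*(1 - f) (V(f) = (2*f)*(1 - f) = 2*f*(1 - f))
L(-17, -13)*√(-339 + V(13)) = 53*√(-339 + 2*13*(1 - 1*13)) = 53*√(-339 + 2*13*(1 - 13)) = 53*√(-339 + 2*13*(-12)) = 53*√(-339 - 312) = 53*√(-651) = 53*(I*√651) = 53*I*√651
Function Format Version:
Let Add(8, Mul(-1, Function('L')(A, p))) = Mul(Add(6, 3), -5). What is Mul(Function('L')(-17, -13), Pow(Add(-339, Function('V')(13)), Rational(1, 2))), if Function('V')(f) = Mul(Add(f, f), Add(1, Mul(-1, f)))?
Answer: Mul(53, I, Pow(651, Rational(1, 2))) ≈ Mul(1352.3, I)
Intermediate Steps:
Function('L')(A, p) = 53 (Function('L')(A, p) = Add(8, Mul(-1, Mul(Add(6, 3), -5))) = Add(8, Mul(-1, Mul(9, -5))) = Add(8, Mul(-1, -45)) = Add(8, 45) = 53)
Function('V')(f) = Mul(2, f, Add(1, Mul(-1, f))) (Function('V')(f) = Mul(Mul(2, f), Add(1, Mul(-1, f))) = Mul(2, f, Add(1, Mul(-1, f))))
Mul(Function('L')(-17, -13), Pow(Add(-339, Function('V')(13)), Rational(1, 2))) = Mul(53, Pow(Add(-339, Mul(2, 13, Add(1, Mul(-1, 13)))), Rational(1, 2))) = Mul(53, Pow(Add(-339, Mul(2, 13, Add(1, -13))), Rational(1, 2))) = Mul(53, Pow(Add(-339, Mul(2, 13, -12)), Rational(1, 2))) = Mul(53, Pow(Add(-339, -312), Rational(1, 2))) = Mul(53, Pow(-651, Rational(1, 2))) = Mul(53, Mul(I, Pow(651, Rational(1, 2)))) = Mul(53, I, Pow(651, Rational(1, 2)))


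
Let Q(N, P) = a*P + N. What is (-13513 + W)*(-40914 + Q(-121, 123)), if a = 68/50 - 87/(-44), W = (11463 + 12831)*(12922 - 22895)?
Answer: 433101749528201/44 ≈ 9.8432e+12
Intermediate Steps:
W = -242284062 (W = 24294*(-9973) = -242284062)
a = 3671/1100 (a = 68*(1/50) - 87*(-1/44) = 34/25 + 87/44 = 3671/1100 ≈ 3.3373)
Q(N, P) = N + 3671*P/1100 (Q(N, P) = 3671*P/1100 + N = N + 3671*P/1100)
(-13513 + W)*(-40914 + Q(-121, 123)) = (-13513 - 242284062)*(-40914 + (-121 + (3671/1100)*123)) = -242297575*(-40914 + (-121 + 451533/1100)) = -242297575*(-40914 + 318433/1100) = -242297575*(-44686967/1100) = 433101749528201/44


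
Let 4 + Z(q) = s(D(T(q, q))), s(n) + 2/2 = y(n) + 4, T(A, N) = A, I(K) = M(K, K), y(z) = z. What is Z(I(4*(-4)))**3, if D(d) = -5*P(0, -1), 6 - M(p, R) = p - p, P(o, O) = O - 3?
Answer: 6859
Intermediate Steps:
P(o, O) = -3 + O
M(p, R) = 6 (M(p, R) = 6 - (p - p) = 6 - 1*0 = 6 + 0 = 6)
I(K) = 6
D(d) = 20 (D(d) = -5*(-3 - 1) = -5*(-4) = 20)
s(n) = 3 + n (s(n) = -1 + (n + 4) = -1 + (4 + n) = 3 + n)
Z(q) = 19 (Z(q) = -4 + (3 + 20) = -4 + 23 = 19)
Z(I(4*(-4)))**3 = 19**3 = 6859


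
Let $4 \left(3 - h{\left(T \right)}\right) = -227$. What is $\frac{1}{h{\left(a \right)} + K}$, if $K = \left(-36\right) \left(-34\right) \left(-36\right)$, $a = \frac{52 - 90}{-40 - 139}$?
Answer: $- \frac{4}{176017} \approx -2.2725 \cdot 10^{-5}$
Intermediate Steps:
$a = \frac{38}{179}$ ($a = - \frac{38}{-179} = \left(-38\right) \left(- \frac{1}{179}\right) = \frac{38}{179} \approx 0.21229$)
$K = -44064$ ($K = 1224 \left(-36\right) = -44064$)
$h{\left(T \right)} = \frac{239}{4}$ ($h{\left(T \right)} = 3 - - \frac{227}{4} = 3 + \frac{227}{4} = \frac{239}{4}$)
$\frac{1}{h{\left(a \right)} + K} = \frac{1}{\frac{239}{4} - 44064} = \frac{1}{- \frac{176017}{4}} = - \frac{4}{176017}$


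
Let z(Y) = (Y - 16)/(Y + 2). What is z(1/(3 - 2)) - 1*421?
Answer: -426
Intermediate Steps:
z(Y) = (-16 + Y)/(2 + Y)
z(1/(3 - 2)) - 1*421 = (-16 + 1/(3 - 2))/(2 + 1/(3 - 2)) - 1*421 = (-16 + 1/1)/(2 + 1/1) - 421 = (-16 + 1)/(2 + 1) - 421 = -15/3 - 421 = (⅓)*(-15) - 421 = -5 - 421 = -426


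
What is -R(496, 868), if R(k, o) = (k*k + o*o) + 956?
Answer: -1000396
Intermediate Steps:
R(k, o) = 956 + k² + o² (R(k, o) = (k² + o²) + 956 = 956 + k² + o²)
-R(496, 868) = -(956 + 496² + 868²) = -(956 + 246016 + 753424) = -1*1000396 = -1000396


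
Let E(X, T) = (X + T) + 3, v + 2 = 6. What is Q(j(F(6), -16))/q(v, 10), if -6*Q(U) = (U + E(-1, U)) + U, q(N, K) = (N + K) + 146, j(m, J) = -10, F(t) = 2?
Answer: 7/240 ≈ 0.029167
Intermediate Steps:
v = 4 (v = -2 + 6 = 4)
E(X, T) = 3 + T + X (E(X, T) = (T + X) + 3 = 3 + T + X)
q(N, K) = 146 + K + N (q(N, K) = (K + N) + 146 = 146 + K + N)
Q(U) = -⅓ - U/2 (Q(U) = -((U + (3 + U - 1)) + U)/6 = -((U + (2 + U)) + U)/6 = -((2 + 2*U) + U)/6 = -(2 + 3*U)/6 = -⅓ - U/2)
Q(j(F(6), -16))/q(v, 10) = (-⅓ - ½*(-10))/(146 + 10 + 4) = (-⅓ + 5)/160 = (14/3)*(1/160) = 7/240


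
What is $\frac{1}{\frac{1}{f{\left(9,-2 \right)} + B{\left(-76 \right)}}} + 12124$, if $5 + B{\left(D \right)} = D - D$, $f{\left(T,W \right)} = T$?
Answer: $12128$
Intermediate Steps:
$B{\left(D \right)} = -5$ ($B{\left(D \right)} = -5 + \left(D - D\right) = -5 + 0 = -5$)
$\frac{1}{\frac{1}{f{\left(9,-2 \right)} + B{\left(-76 \right)}}} + 12124 = \frac{1}{\frac{1}{9 - 5}} + 12124 = \frac{1}{\frac{1}{4}} + 12124 = 4 + 12124 = 12128$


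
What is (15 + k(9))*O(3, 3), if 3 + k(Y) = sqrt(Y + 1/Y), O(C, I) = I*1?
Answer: 36 + sqrt(82) ≈ 45.055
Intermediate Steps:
O(C, I) = I
k(Y) = -3 + sqrt(Y + 1/Y)
(15 + k(9))*O(3, 3) = (15 + (-3 + sqrt(9 + 1/9)))*3 = (15 + (-3 + sqrt(82/9)))*3 = (15 + (-3 + sqrt(82)/3))*3 = (12 + sqrt(82)/3)*3 = 36 + sqrt(82)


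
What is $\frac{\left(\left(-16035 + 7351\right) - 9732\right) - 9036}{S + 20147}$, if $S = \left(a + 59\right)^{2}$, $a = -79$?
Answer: $- \frac{27452}{20547} \approx -1.3361$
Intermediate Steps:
$S = 400$ ($S = \left(-79 + 59\right)^{2} = \left(-20\right)^{2} = 400$)
$\frac{\left(\left(-16035 + 7351\right) - 9732\right) - 9036}{S + 20147} = \frac{\left(\left(-16035 + 7351\right) - 9732\right) - 9036}{400 + 20147} = \frac{\left(-8684 - 9732\right) - 9036}{20547} = \left(-18416 - 9036\right) \frac{1}{20547} = \left(-27452\right) \frac{1}{20547} = - \frac{27452}{20547}$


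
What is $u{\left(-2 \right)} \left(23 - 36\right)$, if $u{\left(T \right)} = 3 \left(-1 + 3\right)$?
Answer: $-78$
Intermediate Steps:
$u{\left(T \right)} = 6$ ($u{\left(T \right)} = 3 \cdot 2 = 6$)
$u{\left(-2 \right)} \left(23 - 36\right) = 6 \left(23 - 36\right) = 6 \left(-13\right) = -78$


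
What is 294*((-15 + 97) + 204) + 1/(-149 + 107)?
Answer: 3531527/42 ≈ 84084.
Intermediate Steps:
294*((-15 + 97) + 204) + 1/(-149 + 107) = 294*(82 + 204) + 1/(-42) = 294*286 - 1/42 = 84084 - 1/42 = 3531527/42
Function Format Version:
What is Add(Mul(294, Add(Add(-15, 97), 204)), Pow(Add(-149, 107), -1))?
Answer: Rational(3531527, 42) ≈ 84084.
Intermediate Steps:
Add(Mul(294, Add(Add(-15, 97), 204)), Pow(Add(-149, 107), -1)) = Add(Mul(294, Add(82, 204)), Pow(-42, -1)) = Add(Mul(294, 286), Rational(-1, 42)) = Add(84084, Rational(-1, 42)) = Rational(3531527, 42)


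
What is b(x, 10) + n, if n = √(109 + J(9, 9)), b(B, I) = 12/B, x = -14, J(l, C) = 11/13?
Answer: -6/7 + 2*√4641/13 ≈ 9.6236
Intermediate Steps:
J(l, C) = 11/13 (J(l, C) = 11*(1/13) = 11/13)
n = 2*√4641/13 (n = √(109 + 11/13) = √(1428/13) = 2*√4641/13 ≈ 10.481)
b(x, 10) + n = 12/(-14) + 2*√4641/13 = 12*(-1/14) + 2*√4641/13 = -6/7 + 2*√4641/13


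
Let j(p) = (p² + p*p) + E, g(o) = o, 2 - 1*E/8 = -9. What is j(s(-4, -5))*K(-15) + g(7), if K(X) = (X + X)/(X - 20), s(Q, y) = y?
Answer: 877/7 ≈ 125.29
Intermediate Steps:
E = 88 (E = 16 - 8*(-9) = 16 + 72 = 88)
K(X) = 2*X/(-20 + X) (K(X) = (2*X)/(-20 + X) = 2*X/(-20 + X))
j(p) = 88 + 2*p² (j(p) = (p² + p*p) + 88 = (p² + p²) + 88 = 2*p² + 88 = 88 + 2*p²)
j(s(-4, -5))*K(-15) + g(7) = (88 + 2*(-5)²)*(2*(-15)/(-20 - 15)) + 7 = (88 + 2*25)*(2*(-15)/(-35)) + 7 = (88 + 50)*(2*(-15)*(-1/35)) + 7 = 138*(6/7) + 7 = 828/7 + 7 = 877/7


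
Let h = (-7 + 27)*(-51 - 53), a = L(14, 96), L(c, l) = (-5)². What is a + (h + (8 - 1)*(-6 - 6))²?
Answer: 4682921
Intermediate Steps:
L(c, l) = 25
a = 25
h = -2080 (h = 20*(-104) = -2080)
a + (h + (8 - 1)*(-6 - 6))² = 25 + (-2080 + (8 - 1)*(-6 - 6))² = 25 + (-2080 + 7*(-12))² = 25 + (-2080 - 84)² = 25 + (-2164)² = 25 + 4682896 = 4682921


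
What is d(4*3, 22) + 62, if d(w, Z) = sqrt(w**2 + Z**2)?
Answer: 62 + 2*sqrt(157) ≈ 87.060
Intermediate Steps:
d(w, Z) = sqrt(Z**2 + w**2)
d(4*3, 22) + 62 = sqrt(22**2 + (4*3)**2) + 62 = sqrt(484 + 12**2) + 62 = sqrt(484 + 144) + 62 = sqrt(628) + 62 = 2*sqrt(157) + 62 = 62 + 2*sqrt(157)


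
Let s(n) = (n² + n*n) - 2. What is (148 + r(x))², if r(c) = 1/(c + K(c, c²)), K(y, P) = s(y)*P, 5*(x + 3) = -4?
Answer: 1263997392613081/57704207089 ≈ 21905.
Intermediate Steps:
x = -19/5 (x = -3 + (⅕)*(-4) = -3 - ⅘ = -19/5 ≈ -3.8000)
s(n) = -2 + 2*n² (s(n) = (n² + n²) - 2 = 2*n² - 2 = -2 + 2*n²)
K(y, P) = P*(-2 + 2*y²) (K(y, P) = (-2 + 2*y²)*P = P*(-2 + 2*y²))
r(c) = 1/(c + 2*c²*(-1 + c²))
(148 + r(x))² = (148 + 1/((-19/5)*(1 + 2*(-19/5)*(-1 + (-19/5)²))))² = (148 - 5/(19*(1 + 2*(-19/5)*(-1 + 361/25))))² = (148 - 5/(19*(1 + 2*(-19/5)*(336/25))))² = (148 - 5/(19*(1 - 12768/125)))² = (148 - 5/(19*(-12643/125)))² = (148 - 5/19*(-125/12643))² = (148 + 625/240217)² = (35552741/240217)² = 1263997392613081/57704207089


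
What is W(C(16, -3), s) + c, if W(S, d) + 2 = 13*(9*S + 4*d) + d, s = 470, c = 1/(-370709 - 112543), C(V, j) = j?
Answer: 11867219363/483252 ≈ 24557.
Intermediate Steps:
c = -1/483252 (c = 1/(-483252) = -1/483252 ≈ -2.0693e-6)
W(S, d) = -2 + 53*d + 117*S (W(S, d) = -2 + (13*(9*S + 4*d) + d) = -2 + (13*(4*d + 9*S) + d) = -2 + ((52*d + 117*S) + d) = -2 + (53*d + 117*S) = -2 + 53*d + 117*S)
W(C(16, -3), s) + c = (-2 + 53*470 + 117*(-3)) - 1/483252 = (-2 + 24910 - 351) - 1/483252 = 24557 - 1/483252 = 11867219363/483252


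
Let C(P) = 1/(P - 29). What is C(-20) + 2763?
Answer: 135386/49 ≈ 2763.0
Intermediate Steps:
C(P) = 1/(-29 + P)
C(-20) + 2763 = 1/(-29 - 20) + 2763 = 1/(-49) + 2763 = -1/49 + 2763 = 135386/49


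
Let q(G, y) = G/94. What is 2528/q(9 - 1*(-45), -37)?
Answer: 118816/27 ≈ 4400.6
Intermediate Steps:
q(G, y) = G/94 (q(G, y) = G*(1/94) = G/94)
2528/q(9 - 1*(-45), -37) = 2528/(((9 - 1*(-45))/94)) = 2528/(((9 + 45)/94)) = 2528/(((1/94)*54)) = 2528/(27/47) = 2528*(47/27) = 118816/27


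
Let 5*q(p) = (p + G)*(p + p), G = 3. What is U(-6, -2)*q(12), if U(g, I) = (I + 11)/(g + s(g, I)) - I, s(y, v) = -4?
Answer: 396/5 ≈ 79.200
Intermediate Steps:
q(p) = 2*p*(3 + p)/5 (q(p) = ((p + 3)*(p + p))/5 = ((3 + p)*(2*p))/5 = (2*p*(3 + p))/5 = 2*p*(3 + p)/5)
U(g, I) = -I + (11 + I)/(-4 + g) (U(g, I) = (I + 11)/(g - 4) - I = (11 + I)/(-4 + g) - I = -I + (11 + I)/(-4 + g))
U(-6, -2)*q(12) = ((11 + 5*(-2) - 1*(-2)*(-6))/(-4 - 6))*((⅖)*12*(3 + 12)) = ((11 - 10 - 12)/(-10))*((⅖)*12*15) = -⅒*(-11)*72 = (11/10)*72 = 396/5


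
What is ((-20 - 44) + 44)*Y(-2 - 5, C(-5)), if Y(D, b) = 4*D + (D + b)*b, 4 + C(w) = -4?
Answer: -1840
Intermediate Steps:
C(w) = -8 (C(w) = -4 - 4 = -8)
Y(D, b) = 4*D + b*(D + b)
((-20 - 44) + 44)*Y(-2 - 5, C(-5)) = ((-20 - 44) + 44)*((-8)² + 4*(-2 - 5) + (-2 - 5)*(-8)) = (-64 + 44)*(64 + 4*(-7) - 7*(-8)) = -20*(64 - 28 + 56) = -20*92 = -1840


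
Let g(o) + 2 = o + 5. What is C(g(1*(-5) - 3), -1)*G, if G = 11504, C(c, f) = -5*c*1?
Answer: 287600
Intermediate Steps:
g(o) = 3 + o (g(o) = -2 + (o + 5) = -2 + (5 + o) = 3 + o)
C(c, f) = -5*c
C(g(1*(-5) - 3), -1)*G = -5*(3 + (1*(-5) - 3))*11504 = -5*(3 + (-5 - 3))*11504 = -5*(3 - 8)*11504 = -5*(-5)*11504 = 25*11504 = 287600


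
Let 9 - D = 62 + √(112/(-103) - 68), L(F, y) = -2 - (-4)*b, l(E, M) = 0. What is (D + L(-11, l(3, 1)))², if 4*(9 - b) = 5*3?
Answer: 111952/103 + 136*I*√183237/103 ≈ 1086.9 + 565.21*I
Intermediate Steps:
b = 21/4 (b = 9 - 5*3/4 = 9 - ¼*15 = 9 - 15/4 = 21/4 ≈ 5.2500)
L(F, y) = 19 (L(F, y) = -2 - (-4)*21/4 = -2 - 1*(-21) = -2 + 21 = 19)
D = -53 - 2*I*√183237/103 (D = 9 - (62 + √(112/(-103) - 68)) = 9 - (62 + √(112*(-1/103) - 68)) = 9 - (62 + √(-112/103 - 68)) = 9 - (62 + √(-7116/103)) = 9 - (62 + 2*I*√183237/103) = 9 + (-62 - 2*I*√183237/103) = -53 - 2*I*√183237/103 ≈ -53.0 - 8.3119*I)
(D + L(-11, l(3, 1)))² = ((-53 - 2*I*√183237/103) + 19)² = (-34 - 2*I*√183237/103)²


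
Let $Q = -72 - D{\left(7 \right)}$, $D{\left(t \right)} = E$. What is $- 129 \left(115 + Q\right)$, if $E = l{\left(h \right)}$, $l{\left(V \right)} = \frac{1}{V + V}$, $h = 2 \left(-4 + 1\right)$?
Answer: $- \frac{22231}{4} \approx -5557.8$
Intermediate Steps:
$h = -6$ ($h = 2 \left(-3\right) = -6$)
$l{\left(V \right)} = \frac{1}{2 V}$
$E = - \frac{1}{12}$ ($E = \frac{1}{2 \left(-6\right)} = \frac{1}{2} \left(- \frac{1}{6}\right) = - \frac{1}{12} \approx -0.083333$)
$D{\left(t \right)} = - \frac{1}{12}$
$Q = - \frac{863}{12}$ ($Q = -72 - - \frac{1}{12} = -72 + \frac{1}{12} = - \frac{863}{12} \approx -71.917$)
$- 129 \left(115 + Q\right) = - 129 \left(115 - \frac{863}{12}\right) = \left(-129\right) \frac{517}{12} = - \frac{22231}{4}$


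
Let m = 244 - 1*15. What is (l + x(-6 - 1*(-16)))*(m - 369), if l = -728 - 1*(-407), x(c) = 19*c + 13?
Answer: 16520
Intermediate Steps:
m = 229 (m = 244 - 15 = 229)
x(c) = 13 + 19*c
l = -321 (l = -728 + 407 = -321)
(l + x(-6 - 1*(-16)))*(m - 369) = (-321 + (13 + 19*(-6 - 1*(-16))))*(229 - 369) = (-321 + (13 + 19*(-6 + 16)))*(-140) = (-321 + (13 + 19*10))*(-140) = (-321 + (13 + 190))*(-140) = (-321 + 203)*(-140) = -118*(-140) = 16520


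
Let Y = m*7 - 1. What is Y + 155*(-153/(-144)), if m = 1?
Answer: 2731/16 ≈ 170.69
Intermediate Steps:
Y = 6 (Y = 1*7 - 1 = 7 - 1 = 6)
Y + 155*(-153/(-144)) = 6 + 155*(-153/(-144)) = 6 + 155*(-153*(-1/144)) = 6 + 155*(17/16) = 6 + 2635/16 = 2731/16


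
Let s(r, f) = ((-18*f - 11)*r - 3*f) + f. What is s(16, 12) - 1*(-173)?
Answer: -3483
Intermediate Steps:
s(r, f) = -2*f + r*(-11 - 18*f) (s(r, f) = ((-11 - 18*f)*r - 3*f) + f = (r*(-11 - 18*f) - 3*f) + f = (-3*f + r*(-11 - 18*f)) + f = -2*f + r*(-11 - 18*f))
s(16, 12) - 1*(-173) = (-11*16 - 2*12 - 18*12*16) - 1*(-173) = (-176 - 24 - 3456) + 173 = -3656 + 173 = -3483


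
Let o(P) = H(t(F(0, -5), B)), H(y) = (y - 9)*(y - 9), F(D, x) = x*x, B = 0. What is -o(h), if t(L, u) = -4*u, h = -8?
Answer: -81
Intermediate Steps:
F(D, x) = x²
H(y) = (-9 + y)² (H(y) = (-9 + y)*(-9 + y) = (-9 + y)²)
o(P) = 81 (o(P) = (-9 - 4*0)² = (-9 + 0)² = (-9)² = 81)
-o(h) = -1*81 = -81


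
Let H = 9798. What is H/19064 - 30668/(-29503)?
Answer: 436862573/281222596 ≈ 1.5534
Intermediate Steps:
H/19064 - 30668/(-29503) = 9798/19064 - 30668/(-29503) = 9798*(1/19064) - 30668*(-1/29503) = 4899/9532 + 30668/29503 = 436862573/281222596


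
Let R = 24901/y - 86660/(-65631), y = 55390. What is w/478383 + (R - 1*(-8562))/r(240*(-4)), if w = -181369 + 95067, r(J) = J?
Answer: -5064715886132149171/556501197227990400 ≈ -9.1010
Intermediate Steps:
R = 6434374931/3635301090 (R = 24901/55390 - 86660/(-65631) = 24901*(1/55390) - 86660*(-1/65631) = 24901/55390 + 86660/65631 = 6434374931/3635301090 ≈ 1.7700)
w = -86302
w/478383 + (R - 1*(-8562))/r(240*(-4)) = -86302/478383 + (6434374931/3635301090 - 1*(-8562))/((240*(-4))) = -86302*1/478383 + (6434374931/3635301090 + 8562)/(-960) = -86302/478383 + (31131882307511/3635301090)*(-1/960) = -86302/478383 - 31131882307511/3489889046400 = -5064715886132149171/556501197227990400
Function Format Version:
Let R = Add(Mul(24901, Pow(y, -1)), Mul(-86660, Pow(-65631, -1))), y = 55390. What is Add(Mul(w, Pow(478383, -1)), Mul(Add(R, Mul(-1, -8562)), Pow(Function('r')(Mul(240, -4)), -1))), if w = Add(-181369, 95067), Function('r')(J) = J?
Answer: Rational(-5064715886132149171, 556501197227990400) ≈ -9.1010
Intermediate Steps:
R = Rational(6434374931, 3635301090) (R = Add(Mul(24901, Pow(55390, -1)), Mul(-86660, Pow(-65631, -1))) = Add(Mul(24901, Rational(1, 55390)), Mul(-86660, Rational(-1, 65631))) = Add(Rational(24901, 55390), Rational(86660, 65631)) = Rational(6434374931, 3635301090) ≈ 1.7700)
w = -86302
Add(Mul(w, Pow(478383, -1)), Mul(Add(R, Mul(-1, -8562)), Pow(Function('r')(Mul(240, -4)), -1))) = Add(Mul(-86302, Pow(478383, -1)), Mul(Add(Rational(6434374931, 3635301090), Mul(-1, -8562)), Pow(Mul(240, -4), -1))) = Add(Mul(-86302, Rational(1, 478383)), Mul(Add(Rational(6434374931, 3635301090), 8562), Pow(-960, -1))) = Add(Rational(-86302, 478383), Mul(Rational(31131882307511, 3635301090), Rational(-1, 960))) = Add(Rational(-86302, 478383), Rational(-31131882307511, 3489889046400)) = Rational(-5064715886132149171, 556501197227990400)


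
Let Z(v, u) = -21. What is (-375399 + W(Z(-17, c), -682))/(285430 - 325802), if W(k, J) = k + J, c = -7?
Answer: 188051/20186 ≈ 9.3159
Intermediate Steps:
W(k, J) = J + k
(-375399 + W(Z(-17, c), -682))/(285430 - 325802) = (-375399 + (-682 - 21))/(285430 - 325802) = (-375399 - 703)/(-40372) = -376102*(-1/40372) = 188051/20186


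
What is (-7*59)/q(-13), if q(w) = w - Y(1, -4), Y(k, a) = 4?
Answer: 413/17 ≈ 24.294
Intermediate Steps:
q(w) = -4 + w (q(w) = w - 1*4 = w - 4 = -4 + w)
(-7*59)/q(-13) = (-7*59)/(-4 - 13) = -413/(-17) = -413*(-1/17) = 413/17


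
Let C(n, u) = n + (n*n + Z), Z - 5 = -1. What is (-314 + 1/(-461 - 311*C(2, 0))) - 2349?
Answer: -9509574/3571 ≈ -2663.0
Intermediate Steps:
Z = 4 (Z = 5 - 1 = 4)
C(n, u) = 4 + n + n² (C(n, u) = n + (n*n + 4) = n + (n² + 4) = n + (4 + n²) = 4 + n + n²)
(-314 + 1/(-461 - 311*C(2, 0))) - 2349 = (-314 + 1/(-461 - 311*(4 + 2 + 2²))) - 2349 = (-314 + 1/(-461 - 311*(4 + 2 + 4))) - 2349 = (-314 + 1/(-461 - 311*10)) - 2349 = (-314 + 1/(-461 - 3110)) - 2349 = (-314 + 1/(-3571)) - 2349 = (-314 - 1/3571) - 2349 = -1121295/3571 - 2349 = -9509574/3571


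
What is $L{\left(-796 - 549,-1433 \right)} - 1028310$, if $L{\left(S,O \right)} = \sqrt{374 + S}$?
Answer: $-1028310 + i \sqrt{971} \approx -1.0283 \cdot 10^{6} + 31.161 i$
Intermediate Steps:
$L{\left(-796 - 549,-1433 \right)} - 1028310 = \sqrt{374 - 1345} - 1028310 = \sqrt{-971} - 1028310 = i \sqrt{971} - 1028310 = -1028310 + i \sqrt{971}$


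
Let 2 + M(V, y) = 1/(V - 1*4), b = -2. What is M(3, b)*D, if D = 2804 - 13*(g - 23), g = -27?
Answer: -10362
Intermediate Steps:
M(V, y) = -2 + 1/(-4 + V) (M(V, y) = -2 + 1/(V - 1*4) = -2 + 1/(V - 4) = -2 + 1/(-4 + V))
D = 3454 (D = 2804 - 13*(-27 - 23) = 2804 - 13*(-50) = 2804 - 1*(-650) = 2804 + 650 = 3454)
M(3, b)*D = ((9 - 2*3)/(-4 + 3))*3454 = ((9 - 6)/(-1))*3454 = -1*3*3454 = -3*3454 = -10362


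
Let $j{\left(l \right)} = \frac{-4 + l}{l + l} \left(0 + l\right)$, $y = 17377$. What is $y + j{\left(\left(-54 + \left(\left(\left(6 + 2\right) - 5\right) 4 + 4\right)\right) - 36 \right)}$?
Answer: $17338$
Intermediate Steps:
$j{\left(l \right)} = -2 + \frac{l}{2}$ ($j{\left(l \right)} = \frac{-4 + l}{2 l} l = -2 + \frac{l}{2}$)
$y + j{\left(\left(-54 + \left(\left(\left(6 + 2\right) - 5\right) 4 + 4\right)\right) - 36 \right)} = 17377 + \left(-2 + \frac{\left(-54 + \left(\left(\left(6 + 2\right) - 5\right) 4 + 4\right)\right) - 36}{2}\right) = 17377 + \left(-2 + \frac{\left(-54 + \left(\left(8 - 5\right) 4 + 4\right)\right) - 36}{2}\right) = 17377 + \left(-2 + \frac{\left(-54 + \left(3 \cdot 4 + 4\right)\right) - 36}{2}\right) = 17377 + \left(-2 + \frac{\left(-54 + \left(12 + 4\right)\right) - 36}{2}\right) = 17377 + \left(-2 + \frac{\left(-54 + 16\right) - 36}{2}\right) = 17377 + \left(-2 + \frac{-38 - 36}{2}\right) = 17377 + \left(-2 + \frac{1}{2} \left(-74\right)\right) = 17377 - 39 = 17338$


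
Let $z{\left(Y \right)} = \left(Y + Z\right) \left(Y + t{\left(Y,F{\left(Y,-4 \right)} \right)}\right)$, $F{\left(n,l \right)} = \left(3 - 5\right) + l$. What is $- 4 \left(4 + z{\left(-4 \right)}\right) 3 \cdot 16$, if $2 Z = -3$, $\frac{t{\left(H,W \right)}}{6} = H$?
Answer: $-30336$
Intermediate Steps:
$F{\left(n,l \right)} = -2 + l$
$t{\left(H,W \right)} = 6 H$
$Z = - \frac{3}{2}$ ($Z = \frac{1}{2} \left(-3\right) = - \frac{3}{2} \approx -1.5$)
$z{\left(Y \right)} = 7 Y \left(- \frac{3}{2} + Y\right)$ ($z{\left(Y \right)} = \left(Y - \frac{3}{2}\right) \left(Y + 6 Y\right) = \left(- \frac{3}{2} + Y\right) 7 Y = 7 Y \left(- \frac{3}{2} + Y\right)$)
$- 4 \left(4 + z{\left(-4 \right)}\right) 3 \cdot 16 = - 4 \left(4 + \frac{7}{2} \left(-4\right) \left(-3 + 2 \left(-4\right)\right)\right) 3 \cdot 16 = - 4 \left(4 + \frac{7}{2} \left(-4\right) \left(-3 - 8\right)\right) 3 \cdot 16 = - 4 \left(4 + \frac{7}{2} \left(-4\right) \left(-11\right)\right) 3 \cdot 16 = - 4 \left(4 + 154\right) 3 \cdot 16 = - 4 \cdot 158 \cdot 3 \cdot 16 = \left(-4\right) 474 \cdot 16 = \left(-1896\right) 16 = -30336$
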